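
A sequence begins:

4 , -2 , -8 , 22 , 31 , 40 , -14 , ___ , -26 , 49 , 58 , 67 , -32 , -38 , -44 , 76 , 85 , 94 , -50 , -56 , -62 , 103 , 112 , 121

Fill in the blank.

-20

Reading positions in blocks of 6 reveals the pattern AAABBB — 2 tracks woven together.
Subsequence A: 4, -2, -8, -14, ?, -26, -32, -38, -44, -50, -56, -62 (linear: a_n = 10 − 6·n).
Subsequence B: 22, 31, 40, 49, 58, 67, 76, 85, 94, 103, 112, 121 (arithmetic with common difference +9).
Filling subsequence A at index 5 by its rule yields -20.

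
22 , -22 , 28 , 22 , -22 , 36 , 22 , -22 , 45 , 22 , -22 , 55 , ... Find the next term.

Reading positions in blocks of 3 reveals the pattern AAB — 2 tracks woven together.
Track A: 22, -22, 22, -22, 22, -22, 22, -22 (oscillating between 22 and -22).
Track B: 28, 36, 45, 55 (triangular numbers starting at T_7).
Position 13 falls in track A as its term 9, giving 22.

22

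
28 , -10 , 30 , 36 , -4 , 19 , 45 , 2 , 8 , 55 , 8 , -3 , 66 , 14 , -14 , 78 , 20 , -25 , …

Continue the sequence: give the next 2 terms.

91, 26

The terms cycle through 3 interleaved subsequences.
Stream A is 28, 36, 45, 55, 66, 78, which is triangular numbers n(n+1)/2 for n = 7, 8, ….
Stream B is -10, -4, 2, 8, 14, 20, which is adding 6 each time.
Stream C is 30, 19, 8, -3, -14, -25, which is arithmetic with common difference −11.
Term 19 comes from stream A (its 7th entry): 91.
The 20th slot belongs to stream B; its 7th term is 26.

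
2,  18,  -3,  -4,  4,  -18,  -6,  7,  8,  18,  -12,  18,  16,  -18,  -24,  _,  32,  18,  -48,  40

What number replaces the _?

Split by position mod 4: positions 1, 5, 9, … form one track, and each other residue class forms its own.
Track A: 2, 4, 8, 16, 32. Powers of 2.
Track B: 18, -18, 18, -18, 18. Alternating ±18.
Track C: -3, -6, -12, -24, -48. Multiplying by 2 each time.
Track D: -4, 7, 18, ?, 40. Adding 11 each time.
Filling track D at index 4 by its rule yields 29.

29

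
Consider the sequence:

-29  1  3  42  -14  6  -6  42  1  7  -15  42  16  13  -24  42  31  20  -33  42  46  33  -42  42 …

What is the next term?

61

Split by position mod 4 into 4 tracks.
Track A = -29, -14, 1, 16, 31, 46: linear: a_n = -44 + 15·n.
Track B = 1, 6, 7, 13, 20, 33: each term equals the sum of the previous two.
Track C = 3, -6, -15, -24, -33, -42: subtracting 9 each time.
Track D = 42, 42, 42, 42, 42, 42: always 42.
Term 25 comes from track A (its 7th entry): 61.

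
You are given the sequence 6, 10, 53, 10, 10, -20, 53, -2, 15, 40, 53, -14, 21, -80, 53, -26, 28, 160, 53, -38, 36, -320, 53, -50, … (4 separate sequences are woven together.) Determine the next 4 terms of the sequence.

Split by position mod 4: positions 1, 5, 9, … form one track, and each other residue class forms its own.
Stream A = 6, 10, 15, 21, 28, 36: the triangular numbers T_3, T_4, ….
Stream B = 10, -20, 40, -80, 160, -320: geometric with ratio -2.
Stream C = 53, 53, 53, 53, 53, 53: always 53.
Stream D = 10, -2, -14, -26, -38, -50: arithmetic with common difference −12.
Position 25 → stream A, term 7 = 45.
Position 26 falls in stream B as its term 7, giving 640.
Position 27 falls in stream C as its term 7, giving 53.
Position 28 falls in stream D as its term 7, giving -62.

45, 640, 53, -62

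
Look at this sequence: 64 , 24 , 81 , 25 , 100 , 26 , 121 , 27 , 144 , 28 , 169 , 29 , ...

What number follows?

Split by position mod 2 into 2 tracks.
Subsequence A: 64, 81, 100, 121, 144, 169 — the squares 8², 9², 10², ….
Subsequence B: 24, 25, 26, 27, 28, 29 — linear: a_n = 23 + n.
Position 13 → subsequence A, term 7 = 196.

196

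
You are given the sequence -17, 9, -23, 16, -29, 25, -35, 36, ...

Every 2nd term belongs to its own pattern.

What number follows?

Taking every 2nd term gives 2 separate tracks.
Subsequence A: -17, -23, -29, -35. Subtracting 6 each time.
Subsequence B: 9, 16, 25, 36. Perfect squares starting at 3².
The 9th slot belongs to subsequence A; its 5th term is -41.

-41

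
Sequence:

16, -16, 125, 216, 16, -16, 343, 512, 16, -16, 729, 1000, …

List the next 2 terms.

Reading positions in blocks of 4 reveals the pattern AABB — 2 tracks woven together.
Subsequence A: 16, -16, 16, -16, 16, -16. Oscillating between 16 and -16.
Subsequence B: 125, 216, 343, 512, 729, 1000. Consecutive cubes n³ from n = 5.
Term 13 comes from subsequence A (its 7th entry): 16.
Position 14 falls in subsequence A as its term 8, giving -16.

16, -16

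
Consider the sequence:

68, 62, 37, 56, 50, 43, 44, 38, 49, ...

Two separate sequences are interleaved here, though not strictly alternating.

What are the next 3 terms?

Positions follow the repeating pattern AAB; grouping by letter gives 2 tracks.
Track A: 68, 62, 56, 50, 44, 38 (subtracting 6 each time).
Track B: 37, 43, 49 (arithmetic with common difference +6).
Position 10 → track A, term 7 = 32.
Position 11 falls in track A as its term 8, giving 26.
The 12th slot belongs to track B; its 4th term is 55.

32, 26, 55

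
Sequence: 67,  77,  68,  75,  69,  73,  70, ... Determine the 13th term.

Split by position mod 2 into 2 tracks.
Track A = 67, 68, 69, 70: adding 1 each time.
Track B = 77, 75, 73: linear: a_n = 79 − 2·n.
Position 13 falls in track A as its term 7, giving 73.

73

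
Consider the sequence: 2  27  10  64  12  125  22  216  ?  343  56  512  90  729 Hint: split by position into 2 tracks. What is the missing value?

34

Taking every 2nd term gives 2 separate tracks.
Subsequence A: 2, 10, 12, 22, ?, 56, 90. Each term equals the sum of the previous two.
Subsequence B: 27, 64, 125, 216, 343, 512, 729. Consecutive cubes n³ from n = 3.
Subsequence A's pattern makes the blank 34.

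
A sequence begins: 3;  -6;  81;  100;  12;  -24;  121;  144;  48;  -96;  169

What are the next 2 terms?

196, 192

Reading positions in blocks of 4 reveals the pattern AABB — 2 tracks woven together.
Track A: 3, -6, 12, -24, 48, -96 — a geometric progression (common ratio -2).
Track B: 81, 100, 121, 144, 169 — the squares 9², 10², 11², ….
Position 12 → track B, term 6 = 196.
The 13th slot belongs to track A; its 7th term is 192.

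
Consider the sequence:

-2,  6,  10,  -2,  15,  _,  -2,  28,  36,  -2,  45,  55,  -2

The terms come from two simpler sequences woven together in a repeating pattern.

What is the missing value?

21

Positions follow the repeating pattern ABB; grouping by letter gives 2 tracks.
Track A is -2, -2, -2, -2, -2, which is the constant sequence -2.
Track B is 6, 10, 15, ?, 28, 36, 45, 55, which is triangular numbers n(n+1)/2 for n = 3, 4, ….
The gap is track B's term 4; the rule gives 21.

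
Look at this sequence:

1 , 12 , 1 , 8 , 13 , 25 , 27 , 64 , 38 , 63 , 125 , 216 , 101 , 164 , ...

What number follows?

Positions follow the repeating pattern AABB; grouping by letter gives 2 tracks.
Track A is 1, 12, 13, 25, 38, 63, 101, 164, which is a Fibonacci-like recurrence a_n = a_{n-1} + a_{n-2}.
Track B is 1, 8, 27, 64, 125, 216, which is perfect cubes starting at 1³.
Term 15 comes from track B (its 7th entry): 343.

343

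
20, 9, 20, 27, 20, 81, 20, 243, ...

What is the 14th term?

6561

Odd-indexed and even-indexed terms follow separate rules.
Stream A is 20, 20, 20, 20, which is the constant sequence 20.
Stream B is 9, 27, 81, 243, which is powers 3^2, 3^3, 3^4, ….
Position 14 → stream B, term 7 = 6561.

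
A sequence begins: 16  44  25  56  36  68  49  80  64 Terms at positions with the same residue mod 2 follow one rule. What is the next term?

The terms cycle through 2 interleaved subsequences.
Track A: 16, 25, 36, 49, 64. The squares 4², 5², 6², ….
Track B: 44, 56, 68, 80. Arithmetic, step +12.
Position 10 falls in track B as its term 5, giving 92.

92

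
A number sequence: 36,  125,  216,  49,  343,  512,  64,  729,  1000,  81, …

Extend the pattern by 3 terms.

Reading positions in blocks of 3 reveals the pattern ABB — 2 tracks woven together.
Track A: 36, 49, 64, 81 — the squares 6², 7², 8², ….
Track B: 125, 216, 343, 512, 729, 1000 — consecutive cubes n³ from n = 5.
Term 11 comes from track B (its 7th entry): 1331.
The 12th slot belongs to track B; its 8th term is 1728.
Position 13 falls in track A as its term 5, giving 100.

1331, 1728, 100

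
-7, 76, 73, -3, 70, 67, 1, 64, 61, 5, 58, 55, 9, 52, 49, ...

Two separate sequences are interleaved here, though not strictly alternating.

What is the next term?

13

The slot pattern repeats as ABB (period 3), so there are 2 interleaved tracks.
Track A = -7, -3, 1, 5, 9: adding 4 each time.
Track B = 76, 73, 70, 67, 64, 61, 58, 55, 52, 49: arithmetic with common difference −3.
The 16th slot belongs to track A; its 6th term is 13.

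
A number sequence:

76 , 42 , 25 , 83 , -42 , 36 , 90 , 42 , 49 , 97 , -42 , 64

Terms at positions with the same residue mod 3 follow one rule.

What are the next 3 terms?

Split by position mod 3 into 3 tracks.
Track A = 76, 83, 90, 97: adding 7 each time.
Track B = 42, -42, 42, -42: alternating ±42.
Track C = 25, 36, 49, 64: perfect squares starting at 5².
Position 13 falls in track A as its term 5, giving 104.
Position 14 falls in track B as its term 5, giving 42.
The 15th slot belongs to track C; its 5th term is 81.

104, 42, 81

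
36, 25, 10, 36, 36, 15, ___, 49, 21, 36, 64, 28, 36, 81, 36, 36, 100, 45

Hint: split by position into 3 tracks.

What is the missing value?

Read the sequence 3 terms at a time; column i is its own pattern.
Subsequence A: 36, 36, ?, 36, 36, 36. Constant 36.
Subsequence B: 25, 36, 49, 64, 81, 100. Consecutive squares n² from n = 5.
Subsequence C: 10, 15, 21, 28, 36, 45. Triangular numbers starting at T_4.
Filling subsequence A at index 3 by its rule yields 36.

36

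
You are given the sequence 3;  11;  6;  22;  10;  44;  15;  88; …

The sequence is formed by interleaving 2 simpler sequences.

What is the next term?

21

Odd-indexed and even-indexed terms follow separate rules.
Track A: 3, 6, 10, 15. Triangular numbers starting at T_2.
Track B: 11, 22, 44, 88. A geometric progression (common ratio 2).
The 9th slot belongs to track A; its 5th term is 21.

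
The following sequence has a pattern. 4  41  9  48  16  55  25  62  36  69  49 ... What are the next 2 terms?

76, 64

Taking every 2nd term gives 2 separate tracks.
Track A is 4, 9, 16, 25, 36, 49, which is perfect squares starting at 2².
Track B is 41, 48, 55, 62, 69, which is linear: a_n = 34 + 7·n.
Term 12 comes from track B (its 6th entry): 76.
Position 13 → track A, term 7 = 64.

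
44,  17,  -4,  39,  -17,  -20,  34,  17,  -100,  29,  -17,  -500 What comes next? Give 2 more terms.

The terms cycle through 3 interleaved subsequences.
Stream A: 44, 39, 34, 29 — arithmetic with common difference −5.
Stream B: 17, -17, 17, -17 — the oscillation 17·(−1)^(n+1).
Stream C: -4, -20, -100, -500 — multiplying by 5 each time.
Position 13 falls in stream A as its term 5, giving 24.
Position 14 → stream B, term 5 = 17.

24, 17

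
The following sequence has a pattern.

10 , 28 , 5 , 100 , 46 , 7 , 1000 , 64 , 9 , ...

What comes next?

The terms cycle through 3 interleaved subsequences.
Stream A is 10, 100, 1000, which is powers 10^1, 10^2, 10^3, ….
Stream B is 28, 46, 64, which is adding 18 each time.
Stream C is 5, 7, 9, which is arithmetic with common difference +2.
Position 10 → stream A, term 4 = 10000.

10000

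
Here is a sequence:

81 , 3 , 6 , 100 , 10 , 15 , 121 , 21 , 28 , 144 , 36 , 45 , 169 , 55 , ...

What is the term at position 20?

105

Positions follow the repeating pattern ABB; grouping by letter gives 2 tracks.
Track A is 81, 100, 121, 144, 169, which is consecutive squares n² from n = 9.
Track B is 3, 6, 10, 15, 21, 28, 36, 45, 55, which is the triangular numbers T_2, T_3, ….
The 20th slot belongs to track B; its 13th term is 105.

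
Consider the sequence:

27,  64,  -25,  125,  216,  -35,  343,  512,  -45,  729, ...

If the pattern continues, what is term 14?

1728

Positions follow the repeating pattern AAB; grouping by letter gives 2 tracks.
Subsequence A is 27, 64, 125, 216, 343, 512, 729, which is the cubes 3³, 4³, 5³, ….
Subsequence B is -25, -35, -45, which is linear: a_n = -15 − 10·n.
Position 14 falls in subsequence A as its term 10, giving 1728.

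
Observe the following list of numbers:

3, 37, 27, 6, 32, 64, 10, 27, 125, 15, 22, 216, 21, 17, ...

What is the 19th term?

Read the sequence 3 terms at a time; column i is its own pattern.
Stream A is 3, 6, 10, 15, 21, which is the triangular numbers T_2, T_3, ….
Stream B is 37, 32, 27, 22, 17, which is subtracting 5 each time.
Stream C is 27, 64, 125, 216, which is perfect cubes starting at 3³.
Term 19 comes from stream A (its 7th entry): 36.

36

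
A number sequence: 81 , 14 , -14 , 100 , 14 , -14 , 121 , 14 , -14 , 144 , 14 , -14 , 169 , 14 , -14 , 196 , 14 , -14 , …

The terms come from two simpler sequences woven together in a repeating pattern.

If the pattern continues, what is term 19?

Reading positions in blocks of 3 reveals the pattern ABB — 2 tracks woven together.
Subsequence A = 81, 100, 121, 144, 169, 196: the squares 9², 10², 11², ….
Subsequence B = 14, -14, 14, -14, 14, -14, 14, -14, 14, -14, 14, -14: oscillating between 14 and -14.
Term 19 comes from subsequence A (its 7th entry): 225.

225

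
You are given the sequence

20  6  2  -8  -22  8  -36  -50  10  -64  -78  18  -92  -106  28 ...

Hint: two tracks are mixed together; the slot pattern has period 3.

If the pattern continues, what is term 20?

-162

Positions follow the repeating pattern AAB; grouping by letter gives 2 tracks.
Track A: 20, 6, -8, -22, -36, -50, -64, -78, -92, -106 — arithmetic with common difference −14.
Track B: 2, 8, 10, 18, 28 — a Fibonacci-like recurrence a_n = a_{n-1} + a_{n-2}.
Position 20 falls in track A as its term 14, giving -162.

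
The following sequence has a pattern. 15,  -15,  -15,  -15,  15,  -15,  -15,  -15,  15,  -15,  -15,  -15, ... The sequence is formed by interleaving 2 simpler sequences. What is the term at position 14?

Odd-indexed and even-indexed terms follow separate rules.
Track A: 15, -15, 15, -15, 15, -15 — alternating ±15.
Track B: -15, -15, -15, -15, -15, -15 — constant -15.
Position 14 → track B, term 7 = -15.

-15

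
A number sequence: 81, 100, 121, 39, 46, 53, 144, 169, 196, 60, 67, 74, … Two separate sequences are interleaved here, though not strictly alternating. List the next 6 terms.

225, 256, 289, 81, 88, 95

Positions follow the repeating pattern AAABBB; grouping by letter gives 2 tracks.
Track A: 81, 100, 121, 144, 169, 196 (consecutive squares n² from n = 9).
Track B: 39, 46, 53, 60, 67, 74 (linear: a_n = 32 + 7·n).
Position 13 → track A, term 7 = 225.
Term 14 comes from track A (its 8th entry): 256.
Position 15 falls in track A as its term 9, giving 289.
Position 16 falls in track B as its term 7, giving 81.
Term 17 comes from track B (its 8th entry): 88.
Position 18 → track B, term 9 = 95.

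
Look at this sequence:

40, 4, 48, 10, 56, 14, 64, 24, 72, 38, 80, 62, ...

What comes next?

Taking every 2nd term gives 2 separate tracks.
Track A: 40, 48, 56, 64, 72, 80. Adding 8 each time.
Track B: 4, 10, 14, 24, 38, 62. A Fibonacci-like recurrence a_n = a_{n-1} + a_{n-2}.
Term 13 comes from track A (its 7th entry): 88.

88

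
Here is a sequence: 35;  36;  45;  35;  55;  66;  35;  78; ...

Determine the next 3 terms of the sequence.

Positions follow the repeating pattern ABB; grouping by letter gives 2 tracks.
Stream A: 35, 35, 35 (the constant sequence 35).
Stream B: 36, 45, 55, 66, 78 (the triangular numbers T_8, T_9, …).
Term 9 comes from stream B (its 6th entry): 91.
Position 10 → stream A, term 4 = 35.
Position 11 falls in stream B as its term 7, giving 105.

91, 35, 105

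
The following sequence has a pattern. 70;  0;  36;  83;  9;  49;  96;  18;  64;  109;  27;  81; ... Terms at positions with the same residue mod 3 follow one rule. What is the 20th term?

54

Split by position mod 3 into 3 tracks.
Stream A: 70, 83, 96, 109. Arithmetic with common difference +13.
Stream B: 0, 9, 18, 27. Linear: a_n = -9 + 9·n.
Stream C: 36, 49, 64, 81. Perfect squares starting at 6².
Term 20 comes from stream B (its 7th entry): 54.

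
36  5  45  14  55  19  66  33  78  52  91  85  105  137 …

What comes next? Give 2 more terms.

Positions 1, 3, 5, … form one subsequence and positions 2, 4, 6, … form another.
Track A: 36, 45, 55, 66, 78, 91, 105 — triangular numbers starting at T_8.
Track B: 5, 14, 19, 33, 52, 85, 137 — each term equals the sum of the previous two.
The 15th slot belongs to track A; its 8th term is 120.
Term 16 comes from track B (its 8th entry): 222.

120, 222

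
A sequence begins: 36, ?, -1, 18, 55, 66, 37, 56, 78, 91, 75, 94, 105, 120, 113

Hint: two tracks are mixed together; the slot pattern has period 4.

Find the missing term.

45

The slot pattern repeats as AABB (period 4), so there are 2 interleaved tracks.
Subsequence A: 36, ?, 55, 66, 78, 91, 105, 120 — triangular numbers n(n+1)/2 for n = 8, 9, ….
Subsequence B: -1, 18, 37, 56, 75, 94, 113 — arithmetic with common difference +19.
Filling subsequence A at index 2 by its rule yields 45.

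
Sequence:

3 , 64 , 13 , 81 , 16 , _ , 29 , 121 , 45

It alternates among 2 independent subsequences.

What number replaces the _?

100

Positions 1, 3, 5, … form one subsequence and positions 2, 4, 6, … form another.
Subsequence A: 3, 13, 16, 29, 45 — a Fibonacci-like recurrence a_n = a_{n-1} + a_{n-2}.
Subsequence B: 64, 81, ?, 121 — consecutive squares n² from n = 8.
Subsequence B's pattern makes the blank 100.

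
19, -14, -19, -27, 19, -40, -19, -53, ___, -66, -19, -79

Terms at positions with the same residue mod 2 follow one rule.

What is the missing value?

19

Odd-indexed and even-indexed terms follow separate rules.
Stream A is 19, -19, 19, -19, ?, -19, which is alternating ±19.
Stream B is -14, -27, -40, -53, -66, -79, which is linear: a_n = -1 − 13·n.
The gap is stream A's term 5; the rule gives 19.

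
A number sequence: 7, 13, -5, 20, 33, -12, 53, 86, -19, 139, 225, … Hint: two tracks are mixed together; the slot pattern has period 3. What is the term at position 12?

-26

Reading positions in blocks of 3 reveals the pattern AAB — 2 tracks woven together.
Subsequence A is 7, 13, 20, 33, 53, 86, 139, 225, which is Fibonacci-style (each term is the sum of the two before it).
Subsequence B is -5, -12, -19, which is subtracting 7 each time.
Term 12 comes from subsequence B (its 4th entry): -26.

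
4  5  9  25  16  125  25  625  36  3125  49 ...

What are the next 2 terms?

15625, 64

The terms cycle through 2 interleaved subsequences.
Track A: 4, 9, 16, 25, 36, 49 — perfect squares starting at 2².
Track B: 5, 25, 125, 625, 3125 — successive powers of 5.
The 12th slot belongs to track B; its 6th term is 15625.
Position 13 → track A, term 7 = 64.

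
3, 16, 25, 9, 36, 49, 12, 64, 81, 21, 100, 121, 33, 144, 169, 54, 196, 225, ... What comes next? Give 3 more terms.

Positions follow the repeating pattern ABB; grouping by letter gives 2 tracks.
Track A: 3, 9, 12, 21, 33, 54. A Fibonacci-like recurrence a_n = a_{n-1} + a_{n-2}.
Track B: 16, 25, 36, 49, 64, 81, 100, 121, 144, 169, 196, 225. Consecutive squares n² from n = 4.
The 19th slot belongs to track A; its 7th term is 87.
Position 20 → track B, term 13 = 256.
Position 21 → track B, term 14 = 289.

87, 256, 289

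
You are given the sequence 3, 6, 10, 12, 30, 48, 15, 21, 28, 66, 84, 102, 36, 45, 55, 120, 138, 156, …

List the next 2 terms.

66, 78

The slot pattern repeats as AAABBB (period 6), so there are 2 interleaved tracks.
Track A = 3, 6, 10, 15, 21, 28, 36, 45, 55: the triangular numbers T_2, T_3, ….
Track B = 12, 30, 48, 66, 84, 102, 120, 138, 156: arithmetic with common difference +18.
The 19th slot belongs to track A; its 10th term is 66.
Position 20 → track A, term 11 = 78.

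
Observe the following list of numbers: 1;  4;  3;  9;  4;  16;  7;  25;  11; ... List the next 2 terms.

Odd-indexed and even-indexed terms follow separate rules.
Track A: 1, 3, 4, 7, 11. A Fibonacci-like recurrence a_n = a_{n-1} + a_{n-2}.
Track B: 4, 9, 16, 25. Perfect squares starting at 2².
Position 10 → track B, term 5 = 36.
The 11th slot belongs to track A; its 6th term is 18.

36, 18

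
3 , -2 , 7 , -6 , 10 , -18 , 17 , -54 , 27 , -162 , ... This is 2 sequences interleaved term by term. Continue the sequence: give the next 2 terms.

Positions 1, 3, 5, … form one subsequence and positions 2, 4, 6, … form another.
Subsequence A: 3, 7, 10, 17, 27. Fibonacci-style (each term is the sum of the two before it).
Subsequence B: -2, -6, -18, -54, -162. Geometric, ×3 each step.
Position 11 → subsequence A, term 6 = 44.
Term 12 comes from subsequence B (its 6th entry): -486.

44, -486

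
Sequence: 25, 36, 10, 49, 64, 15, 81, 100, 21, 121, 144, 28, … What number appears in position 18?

Positions follow the repeating pattern AAB; grouping by letter gives 2 tracks.
Track A is 25, 36, 49, 64, 81, 100, 121, 144, which is perfect squares starting at 5².
Track B is 10, 15, 21, 28, which is triangular numbers starting at T_4.
The 18th slot belongs to track B; its 6th term is 45.

45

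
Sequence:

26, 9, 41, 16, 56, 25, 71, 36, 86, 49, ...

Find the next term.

101

Positions 1, 3, 5, … form one subsequence and positions 2, 4, 6, … form another.
Track A: 26, 41, 56, 71, 86. Arithmetic, step +15.
Track B: 9, 16, 25, 36, 49. The squares 3², 4², 5², ….
Term 11 comes from track A (its 6th entry): 101.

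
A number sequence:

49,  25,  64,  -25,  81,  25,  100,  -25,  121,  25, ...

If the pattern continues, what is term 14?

The terms cycle through 2 interleaved subsequences.
Track A = 49, 64, 81, 100, 121: consecutive squares n² from n = 7.
Track B = 25, -25, 25, -25, 25: the oscillation 25·(−1)^(n+1).
Term 14 comes from track B (its 7th entry): 25.

25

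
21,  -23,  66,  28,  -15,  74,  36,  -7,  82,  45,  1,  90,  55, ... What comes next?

9

Split by position mod 3 into 3 tracks.
Stream A: 21, 28, 36, 45, 55 — triangular numbers n(n+1)/2 for n = 6, 7, ….
Stream B: -23, -15, -7, 1 — arithmetic, step +8.
Stream C: 66, 74, 82, 90 — arithmetic, step +8.
The 14th slot belongs to stream B; its 5th term is 9.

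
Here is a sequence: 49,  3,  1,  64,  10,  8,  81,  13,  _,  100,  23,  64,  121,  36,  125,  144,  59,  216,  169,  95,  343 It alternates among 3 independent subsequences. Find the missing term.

Taking every 3rd term gives 3 separate tracks.
Stream A: 49, 64, 81, 100, 121, 144, 169. Perfect squares starting at 7².
Stream B: 3, 10, 13, 23, 36, 59, 95. Fibonacci-style (each term is the sum of the two before it).
Stream C: 1, 8, ?, 64, 125, 216, 343. Perfect cubes starting at 1³.
So the missing entry in stream C is 27.

27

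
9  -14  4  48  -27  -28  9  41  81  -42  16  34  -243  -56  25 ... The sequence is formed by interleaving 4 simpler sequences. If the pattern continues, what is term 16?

Split by position mod 4 into 4 tracks.
Stream A: 9, -27, 81, -243 — a geometric progression (common ratio -3).
Stream B: -14, -28, -42, -56 — arithmetic, step −14.
Stream C: 4, 9, 16, 25 — consecutive squares n² from n = 2.
Stream D: 48, 41, 34 — linear: a_n = 55 − 7·n.
Position 16 falls in stream D as its term 4, giving 27.

27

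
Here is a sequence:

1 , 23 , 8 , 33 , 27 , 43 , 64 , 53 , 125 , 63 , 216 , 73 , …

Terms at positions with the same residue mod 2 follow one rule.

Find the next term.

Odd-indexed and even-indexed terms follow separate rules.
Stream A is 1, 8, 27, 64, 125, 216, which is perfect cubes starting at 1³.
Stream B is 23, 33, 43, 53, 63, 73, which is arithmetic, step +10.
Term 13 comes from stream A (its 7th entry): 343.

343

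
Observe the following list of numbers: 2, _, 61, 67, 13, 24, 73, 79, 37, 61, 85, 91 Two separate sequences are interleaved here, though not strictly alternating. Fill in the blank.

11

Positions follow the repeating pattern AABB; grouping by letter gives 2 tracks.
Track A: 2, ?, 13, 24, 37, 61 — each term equals the sum of the previous two.
Track B: 61, 67, 73, 79, 85, 91 — arithmetic with common difference +6.
Track A's pattern makes the blank 11.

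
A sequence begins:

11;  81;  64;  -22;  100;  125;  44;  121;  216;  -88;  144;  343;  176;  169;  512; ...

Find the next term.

-352

Split by position mod 3 into 3 tracks.
Track A: 11, -22, 44, -88, 176 (multiplying by -2 each time).
Track B: 81, 100, 121, 144, 169 (consecutive squares n² from n = 9).
Track C: 64, 125, 216, 343, 512 (perfect cubes starting at 4³).
Position 16 falls in track A as its term 6, giving -352.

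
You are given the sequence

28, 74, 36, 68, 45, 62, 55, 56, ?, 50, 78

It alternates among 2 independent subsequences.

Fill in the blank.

66

Taking every 2nd term gives 2 separate tracks.
Stream A is 28, 36, 45, 55, ?, 78, which is triangular numbers starting at T_7.
Stream B is 74, 68, 62, 56, 50, which is linear: a_n = 80 − 6·n.
So the missing entry in stream A is 66.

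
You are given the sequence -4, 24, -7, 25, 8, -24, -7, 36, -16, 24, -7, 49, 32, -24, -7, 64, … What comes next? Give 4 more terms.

Read the sequence 4 terms at a time; column i is its own pattern.
Track A: -4, 8, -16, 32 (geometric, ×-2 each step).
Track B: 24, -24, 24, -24 (the oscillation 24·(−1)^(n+1)).
Track C: -7, -7, -7, -7 (always -7).
Track D: 25, 36, 49, 64 (consecutive squares n² from n = 5).
Position 17 falls in track A as its term 5, giving -64.
Term 18 comes from track B (its 5th entry): 24.
Position 19 falls in track C as its term 5, giving -7.
The 20th slot belongs to track D; its 5th term is 81.

-64, 24, -7, 81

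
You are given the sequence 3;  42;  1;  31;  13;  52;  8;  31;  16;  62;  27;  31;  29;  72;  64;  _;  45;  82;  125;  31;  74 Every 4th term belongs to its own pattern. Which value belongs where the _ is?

The terms cycle through 4 interleaved subsequences.
Stream A: 3, 13, 16, 29, 45, 74 — Fibonacci-style (each term is the sum of the two before it).
Stream B: 42, 52, 62, 72, 82 — arithmetic, step +10.
Stream C: 1, 8, 27, 64, 125 — the cubes 1³, 2³, 3³, ….
Stream D: 31, 31, 31, ?, 31 — always 31.
The gap is stream D's term 4; the rule gives 31.

31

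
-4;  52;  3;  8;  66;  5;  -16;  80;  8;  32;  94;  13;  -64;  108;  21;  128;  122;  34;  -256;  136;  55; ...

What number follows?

The terms cycle through 3 interleaved subsequences.
Track A: -4, 8, -16, 32, -64, 128, -256 (geometric with ratio -2).
Track B: 52, 66, 80, 94, 108, 122, 136 (linear: a_n = 38 + 14·n).
Track C: 3, 5, 8, 13, 21, 34, 55 (a Fibonacci-like recurrence a_n = a_{n-1} + a_{n-2}).
The 22nd slot belongs to track A; its 8th term is 512.

512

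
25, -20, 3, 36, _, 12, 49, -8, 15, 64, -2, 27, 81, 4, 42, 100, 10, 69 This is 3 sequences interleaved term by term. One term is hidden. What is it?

Split by position mod 3 into 3 tracks.
Subsequence A: 25, 36, 49, 64, 81, 100 (the squares 5², 6², 7², …).
Subsequence B: -20, ?, -8, -2, 4, 10 (arithmetic with common difference +6).
Subsequence C: 3, 12, 15, 27, 42, 69 (a Fibonacci-like recurrence a_n = a_{n-1} + a_{n-2}).
The gap is subsequence B's term 2; the rule gives -14.

-14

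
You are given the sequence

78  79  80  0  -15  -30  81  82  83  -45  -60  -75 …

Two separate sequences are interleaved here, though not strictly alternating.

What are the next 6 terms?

84, 85, 86, -90, -105, -120

The slot pattern repeats as AAABBB (period 6), so there are 2 interleaved tracks.
Track A: 78, 79, 80, 81, 82, 83 (arithmetic with common difference +1).
Track B: 0, -15, -30, -45, -60, -75 (linear: a_n = 15 − 15·n).
Position 13 falls in track A as its term 7, giving 84.
Position 14 falls in track A as its term 8, giving 85.
The 15th slot belongs to track A; its 9th term is 86.
Position 16 → track B, term 7 = -90.
Position 17 falls in track B as its term 8, giving -105.
The 18th slot belongs to track B; its 9th term is -120.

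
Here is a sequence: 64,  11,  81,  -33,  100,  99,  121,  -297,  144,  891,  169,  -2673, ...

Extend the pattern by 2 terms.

The terms cycle through 2 interleaved subsequences.
Stream A = 64, 81, 100, 121, 144, 169: the squares 8², 9², 10², ….
Stream B = 11, -33, 99, -297, 891, -2673: geometric with ratio -3.
Term 13 comes from stream A (its 7th entry): 196.
Term 14 comes from stream B (its 7th entry): 8019.

196, 8019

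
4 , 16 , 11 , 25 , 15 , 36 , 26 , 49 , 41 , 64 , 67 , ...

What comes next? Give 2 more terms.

Odd-indexed and even-indexed terms follow separate rules.
Track A: 4, 11, 15, 26, 41, 67. Each term equals the sum of the previous two.
Track B: 16, 25, 36, 49, 64. Perfect squares starting at 4².
The 12th slot belongs to track B; its 6th term is 81.
Position 13 → track A, term 7 = 108.

81, 108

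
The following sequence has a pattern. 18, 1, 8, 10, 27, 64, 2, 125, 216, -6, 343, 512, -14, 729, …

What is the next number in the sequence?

1000

The slot pattern repeats as ABB (period 3), so there are 2 interleaved tracks.
Subsequence A: 18, 10, 2, -6, -14. Subtracting 8 each time.
Subsequence B: 1, 8, 27, 64, 125, 216, 343, 512, 729. Consecutive cubes n³ from n = 1.
Position 15 falls in subsequence B as its term 10, giving 1000.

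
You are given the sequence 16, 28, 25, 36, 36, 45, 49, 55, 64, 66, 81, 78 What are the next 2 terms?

100, 91

Split by position mod 2 into 2 tracks.
Track A: 16, 25, 36, 49, 64, 81 — perfect squares starting at 4².
Track B: 28, 36, 45, 55, 66, 78 — the triangular numbers T_7, T_8, ….
Position 13 falls in track A as its term 7, giving 100.
The 14th slot belongs to track B; its 7th term is 91.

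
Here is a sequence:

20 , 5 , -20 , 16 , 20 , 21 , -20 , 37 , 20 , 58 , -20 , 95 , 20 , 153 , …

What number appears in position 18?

The terms cycle through 2 interleaved subsequences.
Track A = 20, -20, 20, -20, 20, -20, 20: the oscillation 20·(−1)^(n+1).
Track B = 5, 16, 21, 37, 58, 95, 153: Fibonacci-style (each term is the sum of the two before it).
The 18th slot belongs to track B; its 9th term is 401.

401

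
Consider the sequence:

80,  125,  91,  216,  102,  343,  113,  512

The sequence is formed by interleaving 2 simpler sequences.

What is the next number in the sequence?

124

Odd-indexed and even-indexed terms follow separate rules.
Subsequence A is 80, 91, 102, 113, which is adding 11 each time.
Subsequence B is 125, 216, 343, 512, which is perfect cubes starting at 5³.
Term 9 comes from subsequence A (its 5th entry): 124.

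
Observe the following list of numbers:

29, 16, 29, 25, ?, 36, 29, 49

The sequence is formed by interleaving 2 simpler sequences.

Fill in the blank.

Taking every 2nd term gives 2 separate tracks.
Track A: 29, 29, ?, 29. The constant sequence 29.
Track B: 16, 25, 36, 49. Perfect squares starting at 4².
The gap is track A's term 3; the rule gives 29.

29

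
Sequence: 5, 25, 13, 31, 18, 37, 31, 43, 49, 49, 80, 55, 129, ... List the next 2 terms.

Positions 1, 3, 5, … form one subsequence and positions 2, 4, 6, … form another.
Track A is 5, 13, 18, 31, 49, 80, 129, which is each term equals the sum of the previous two.
Track B is 25, 31, 37, 43, 49, 55, which is arithmetic with common difference +6.
Position 14 → track B, term 7 = 61.
The 15th slot belongs to track A; its 8th term is 209.

61, 209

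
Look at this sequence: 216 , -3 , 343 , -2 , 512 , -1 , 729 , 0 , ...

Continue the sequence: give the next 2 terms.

1000, 1

Odd-indexed and even-indexed terms follow separate rules.
Track A: 216, 343, 512, 729 — the cubes 6³, 7³, 8³, ….
Track B: -3, -2, -1, 0 — arithmetic with common difference +1.
Position 9 falls in track A as its term 5, giving 1000.
Position 10 falls in track B as its term 5, giving 1.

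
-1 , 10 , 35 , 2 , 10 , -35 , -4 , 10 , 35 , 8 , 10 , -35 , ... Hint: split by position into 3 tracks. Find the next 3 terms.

The terms cycle through 3 interleaved subsequences.
Stream A is -1, 2, -4, 8, which is a geometric progression (common ratio -2).
Stream B is 10, 10, 10, 10, which is constant 10.
Stream C is 35, -35, 35, -35, which is alternating ±35.
Position 13 → stream A, term 5 = -16.
Term 14 comes from stream B (its 5th entry): 10.
Position 15 → stream C, term 5 = 35.

-16, 10, 35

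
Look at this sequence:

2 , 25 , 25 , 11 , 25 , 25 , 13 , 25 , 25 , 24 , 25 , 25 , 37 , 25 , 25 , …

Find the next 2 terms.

61, 25

Positions follow the repeating pattern ABB; grouping by letter gives 2 tracks.
Track A: 2, 11, 13, 24, 37. A Fibonacci-like recurrence a_n = a_{n-1} + a_{n-2}.
Track B: 25, 25, 25, 25, 25, 25, 25, 25, 25, 25. Constant 25.
Position 16 falls in track A as its term 6, giving 61.
Position 17 falls in track B as its term 11, giving 25.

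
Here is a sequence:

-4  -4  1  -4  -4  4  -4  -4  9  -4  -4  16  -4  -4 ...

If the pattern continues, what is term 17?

Reading positions in blocks of 3 reveals the pattern AAB — 2 tracks woven together.
Stream A is -4, -4, -4, -4, -4, -4, -4, -4, -4, -4, which is constant -4.
Stream B is 1, 4, 9, 16, which is the squares 1², 2², 3², ….
Position 17 falls in stream A as its term 12, giving -4.

-4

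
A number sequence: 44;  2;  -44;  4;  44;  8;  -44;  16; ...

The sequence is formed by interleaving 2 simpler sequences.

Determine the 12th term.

Split by position mod 2 into 2 tracks.
Subsequence A: 44, -44, 44, -44. Alternating ±44.
Subsequence B: 2, 4, 8, 16. Successive powers of 2.
Position 12 → subsequence B, term 6 = 64.

64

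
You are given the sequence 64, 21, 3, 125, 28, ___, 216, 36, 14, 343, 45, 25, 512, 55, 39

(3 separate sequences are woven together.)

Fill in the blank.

Read the sequence 3 terms at a time; column i is its own pattern.
Stream A is 64, 125, 216, 343, 512, which is the cubes 4³, 5³, 6³, ….
Stream B is 21, 28, 36, 45, 55, which is the triangular numbers T_6, T_7, ….
Stream C is 3, ?, 14, 25, 39, which is a Fibonacci-like recurrence a_n = a_{n-1} + a_{n-2}.
So the missing entry in stream C is 11.

11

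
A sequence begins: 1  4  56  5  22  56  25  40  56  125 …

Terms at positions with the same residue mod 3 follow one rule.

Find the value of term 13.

The terms cycle through 3 interleaved subsequences.
Stream A: 1, 5, 25, 125 — geometric, ×5 each step.
Stream B: 4, 22, 40 — adding 18 each time.
Stream C: 56, 56, 56 — always 56.
Position 13 falls in stream A as its term 5, giving 625.

625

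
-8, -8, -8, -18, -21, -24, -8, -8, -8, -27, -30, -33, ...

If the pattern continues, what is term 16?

Positions follow the repeating pattern AAABBB; grouping by letter gives 2 tracks.
Stream A: -8, -8, -8, -8, -8, -8. Constant -8.
Stream B: -18, -21, -24, -27, -30, -33. Subtracting 3 each time.
Term 16 comes from stream B (its 7th entry): -36.

-36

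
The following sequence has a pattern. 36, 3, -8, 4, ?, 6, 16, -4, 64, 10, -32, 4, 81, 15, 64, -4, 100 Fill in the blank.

Split by position mod 4 into 4 tracks.
Subsequence A is 36, ?, 64, 81, 100, which is perfect squares starting at 6².
Subsequence B is 3, 6, 10, 15, which is triangular numbers starting at T_2.
Subsequence C is -8, 16, -32, 64, which is geometric with ratio -2.
Subsequence D is 4, -4, 4, -4, which is oscillating between 4 and -4.
So the missing entry in subsequence A is 49.

49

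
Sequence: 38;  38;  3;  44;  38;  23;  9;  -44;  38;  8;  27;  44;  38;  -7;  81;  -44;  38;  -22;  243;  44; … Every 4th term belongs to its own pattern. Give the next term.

Split by position mod 4: positions 1, 5, 9, … form one track, and each other residue class forms its own.
Stream A: 38, 38, 38, 38, 38 — constant 38.
Stream B: 38, 23, 8, -7, -22 — subtracting 15 each time.
Stream C: 3, 9, 27, 81, 243 — powers of 3.
Stream D: 44, -44, 44, -44, 44 — oscillating between 44 and -44.
Position 21 → stream A, term 6 = 38.

38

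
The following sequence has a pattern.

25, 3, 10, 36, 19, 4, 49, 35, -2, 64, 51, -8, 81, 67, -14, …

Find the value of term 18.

Read the sequence 3 terms at a time; column i is its own pattern.
Subsequence A: 25, 36, 49, 64, 81 (the squares 5², 6², 7², …).
Subsequence B: 3, 19, 35, 51, 67 (linear: a_n = -13 + 16·n).
Subsequence C: 10, 4, -2, -8, -14 (subtracting 6 each time).
Position 18 → subsequence C, term 6 = -20.

-20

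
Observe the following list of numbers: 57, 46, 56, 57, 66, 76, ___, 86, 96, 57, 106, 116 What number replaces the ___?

57

The slot pattern repeats as ABB (period 3), so there are 2 interleaved tracks.
Track A is 57, 57, ?, 57, which is constant 57.
Track B is 46, 56, 66, 76, 86, 96, 106, 116, which is arithmetic, step +10.
Track A's pattern makes the blank 57.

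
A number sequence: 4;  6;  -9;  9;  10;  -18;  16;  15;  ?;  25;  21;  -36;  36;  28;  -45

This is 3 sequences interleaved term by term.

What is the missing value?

Taking every 3rd term gives 3 separate tracks.
Subsequence A: 4, 9, 16, 25, 36. Consecutive squares n² from n = 2.
Subsequence B: 6, 10, 15, 21, 28. The triangular numbers T_3, T_4, ….
Subsequence C: -9, -18, ?, -36, -45. Linear: a_n = −9·n.
The gap is subsequence C's term 3; the rule gives -27.

-27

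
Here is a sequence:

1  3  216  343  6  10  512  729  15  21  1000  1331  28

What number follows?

The slot pattern repeats as AABB (period 4), so there are 2 interleaved tracks.
Track A = 1, 3, 6, 10, 15, 21, 28: triangular numbers starting at T_1.
Track B = 216, 343, 512, 729, 1000, 1331: consecutive cubes n³ from n = 6.
Term 14 comes from track A (its 8th entry): 36.

36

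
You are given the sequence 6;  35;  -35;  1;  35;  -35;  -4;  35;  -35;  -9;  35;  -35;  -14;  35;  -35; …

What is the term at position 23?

Positions follow the repeating pattern ABB; grouping by letter gives 2 tracks.
Stream A: 6, 1, -4, -9, -14 — arithmetic with common difference −5.
Stream B: 35, -35, 35, -35, 35, -35, 35, -35, 35, -35 — alternating ±35.
Position 23 → stream B, term 15 = 35.

35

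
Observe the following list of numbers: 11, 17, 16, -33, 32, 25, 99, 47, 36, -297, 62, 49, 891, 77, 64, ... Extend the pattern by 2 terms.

-2673, 92

Split by position mod 3: positions 1, 4, 7, … form one track, and each other residue class forms its own.
Subsequence A: 11, -33, 99, -297, 891 — geometric, ×-3 each step.
Subsequence B: 17, 32, 47, 62, 77 — linear: a_n = 2 + 15·n.
Subsequence C: 16, 25, 36, 49, 64 — consecutive squares n² from n = 4.
Position 16 falls in subsequence A as its term 6, giving -2673.
The 17th slot belongs to subsequence B; its 6th term is 92.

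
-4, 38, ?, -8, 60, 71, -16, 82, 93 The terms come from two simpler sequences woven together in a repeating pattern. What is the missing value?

The slot pattern repeats as ABB (period 3), so there are 2 interleaved tracks.
Track A: -4, -8, -16 (geometric with ratio 2).
Track B: 38, ?, 60, 71, 82, 93 (adding 11 each time).
So the missing entry in track B is 49.

49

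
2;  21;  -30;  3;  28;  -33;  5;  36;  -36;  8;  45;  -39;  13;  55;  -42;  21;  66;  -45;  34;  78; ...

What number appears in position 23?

91

Taking every 3rd term gives 3 separate tracks.
Subsequence A is 2, 3, 5, 8, 13, 21, 34, which is each term equals the sum of the previous two.
Subsequence B is 21, 28, 36, 45, 55, 66, 78, which is the triangular numbers T_6, T_7, ….
Subsequence C is -30, -33, -36, -39, -42, -45, which is subtracting 3 each time.
Term 23 comes from subsequence B (its 8th entry): 91.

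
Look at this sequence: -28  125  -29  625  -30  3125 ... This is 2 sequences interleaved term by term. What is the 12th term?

390625

Odd-indexed and even-indexed terms follow separate rules.
Subsequence A: -28, -29, -30 (arithmetic, step −1).
Subsequence B: 125, 625, 3125 (powers of 5).
Term 12 comes from subsequence B (its 6th entry): 390625.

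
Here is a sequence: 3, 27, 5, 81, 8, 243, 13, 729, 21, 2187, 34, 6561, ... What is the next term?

55

Split by position mod 2 into 2 tracks.
Track A: 3, 5, 8, 13, 21, 34. Fibonacci-style (each term is the sum of the two before it).
Track B: 27, 81, 243, 729, 2187, 6561. Powers of 3.
Position 13 → track A, term 7 = 55.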